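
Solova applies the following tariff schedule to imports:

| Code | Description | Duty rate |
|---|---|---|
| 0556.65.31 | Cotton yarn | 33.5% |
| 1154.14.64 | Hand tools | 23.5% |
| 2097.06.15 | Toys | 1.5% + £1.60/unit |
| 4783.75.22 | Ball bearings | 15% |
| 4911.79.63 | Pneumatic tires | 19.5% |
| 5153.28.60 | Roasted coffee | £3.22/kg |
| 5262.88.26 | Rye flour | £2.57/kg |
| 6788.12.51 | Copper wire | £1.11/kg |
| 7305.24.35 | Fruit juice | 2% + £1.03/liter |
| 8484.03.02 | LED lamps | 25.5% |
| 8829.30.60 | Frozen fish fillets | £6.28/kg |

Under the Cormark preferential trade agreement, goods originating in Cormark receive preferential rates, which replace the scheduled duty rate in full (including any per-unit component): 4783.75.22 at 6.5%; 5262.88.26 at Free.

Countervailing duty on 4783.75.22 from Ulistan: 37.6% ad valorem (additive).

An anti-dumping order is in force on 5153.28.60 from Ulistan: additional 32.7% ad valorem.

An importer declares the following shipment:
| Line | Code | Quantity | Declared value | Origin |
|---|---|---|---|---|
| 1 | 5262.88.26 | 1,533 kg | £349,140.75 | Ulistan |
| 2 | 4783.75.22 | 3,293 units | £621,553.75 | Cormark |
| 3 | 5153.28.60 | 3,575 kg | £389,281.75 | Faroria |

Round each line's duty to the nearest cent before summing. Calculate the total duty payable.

£55,852.30

Line 1 (5262.88.26, Ulistan, 1,533 kg, £349,140.75):
Base rate for 5262.88.26 is £2.57/kg.
5262.88.26 has an FTA preferential rate, but origin Ulistan is not Cormark; base rate stands.
Duty = 1,533 × £2.57 = £3,939.81.
Line 2 (4783.75.22, Cormark, 3,293 units, £621,553.75):
Base rate for 4783.75.22 is 15%.
Origin Cormark qualifies under the Solova–Cormark agreement and 4783.75.22 is covered: preferential rate 6.5% applies instead.
The additional-duty order on 4783.75.22 targets Ulistan, not Cormark; it does not apply.
Duty = £621,553.75 × 6.5% = £40,400.99.
Line 3 (5153.28.60, Faroria, 3,575 kg, £389,281.75):
Base rate for 5153.28.60 is £3.22/kg.
The additional-duty order on 5153.28.60 targets Ulistan, not Faroria; it does not apply.
Duty = 3,575 × £3.22 = £11,511.50.
Total = £3,939.81 + £40,400.99 + £11,511.50 = £55,852.30.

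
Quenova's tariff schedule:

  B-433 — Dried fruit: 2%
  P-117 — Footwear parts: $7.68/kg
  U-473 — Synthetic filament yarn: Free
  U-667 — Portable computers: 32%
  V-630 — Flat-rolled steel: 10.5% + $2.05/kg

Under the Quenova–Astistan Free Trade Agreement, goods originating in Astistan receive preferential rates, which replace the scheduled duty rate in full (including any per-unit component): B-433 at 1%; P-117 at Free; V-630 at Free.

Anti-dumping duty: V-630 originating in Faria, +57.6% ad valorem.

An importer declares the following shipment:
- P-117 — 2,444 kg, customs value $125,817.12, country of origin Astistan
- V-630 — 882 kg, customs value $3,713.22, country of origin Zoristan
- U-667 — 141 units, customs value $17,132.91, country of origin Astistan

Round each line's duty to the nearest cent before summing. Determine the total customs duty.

$7,680.52

Line 1 (P-117, Astistan, 2,444 kg, $125,817.12):
Base rate for P-117 is $7.68/kg.
Origin Astistan qualifies under the Quenova–Astistan agreement and P-117 is covered: preferential rate Free applies instead.
Duty = $125,817.12 × 0% = $0.00.
Line 2 (V-630, Zoristan, 882 kg, $3,713.22):
Base rate for V-630 is 10.5% + $2.05/kg.
V-630 has an FTA preferential rate, but origin Zoristan is not Astistan; base rate stands.
The additional-duty order on V-630 targets Faria, not Zoristan; it does not apply.
Duty = $3,713.22 × 10.5% + 882 × $2.05 = $2,197.99.
Line 3 (U-667, Astistan, 141 units, $17,132.91):
Base rate for U-667 is 32%.
Origin Astistan is the FTA partner but U-667 is not on the preference list; base rate stands.
Duty = $17,132.91 × 32% = $5,482.53.
Total = $0.00 + $2,197.99 + $5,482.53 = $7,680.52.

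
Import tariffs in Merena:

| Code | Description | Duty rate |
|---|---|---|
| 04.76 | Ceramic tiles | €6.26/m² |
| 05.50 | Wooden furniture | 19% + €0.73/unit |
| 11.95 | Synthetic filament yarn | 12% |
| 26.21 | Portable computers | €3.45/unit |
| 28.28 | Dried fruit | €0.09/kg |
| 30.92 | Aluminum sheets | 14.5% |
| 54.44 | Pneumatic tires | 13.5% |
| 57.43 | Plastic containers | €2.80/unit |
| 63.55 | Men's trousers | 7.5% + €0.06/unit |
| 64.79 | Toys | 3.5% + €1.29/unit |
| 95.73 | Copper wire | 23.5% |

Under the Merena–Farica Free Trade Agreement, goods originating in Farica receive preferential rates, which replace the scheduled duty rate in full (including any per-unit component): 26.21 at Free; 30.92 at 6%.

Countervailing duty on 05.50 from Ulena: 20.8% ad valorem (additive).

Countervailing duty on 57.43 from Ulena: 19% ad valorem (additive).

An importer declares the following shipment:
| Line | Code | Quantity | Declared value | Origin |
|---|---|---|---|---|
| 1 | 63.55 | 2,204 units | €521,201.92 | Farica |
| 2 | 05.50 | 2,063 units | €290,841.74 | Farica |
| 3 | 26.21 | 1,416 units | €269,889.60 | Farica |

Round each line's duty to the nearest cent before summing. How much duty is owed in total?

Line 1 (63.55, Farica, 2,204 units, €521,201.92):
Base rate for 63.55 is 7.5% + €0.06/unit.
Origin Farica is the FTA partner but 63.55 is not on the preference list; base rate stands.
Duty = €521,201.92 × 7.5% + 2,204 × €0.06 = €39,222.38.
Line 2 (05.50, Farica, 2,063 units, €290,841.74):
Base rate for 05.50 is 19% + €0.73/unit.
Origin Farica is the FTA partner but 05.50 is not on the preference list; base rate stands.
The additional-duty order on 05.50 targets Ulena, not Farica; it does not apply.
Duty = €290,841.74 × 19% + 2,063 × €0.73 = €56,765.92.
Line 3 (26.21, Farica, 1,416 units, €269,889.60):
Base rate for 26.21 is €3.45/unit.
Origin Farica qualifies under the Merena–Farica agreement and 26.21 is covered: preferential rate Free applies instead.
Duty = €269,889.60 × 0% = €0.00.
Total = €39,222.38 + €56,765.92 + €0.00 = €95,988.30.

€95,988.30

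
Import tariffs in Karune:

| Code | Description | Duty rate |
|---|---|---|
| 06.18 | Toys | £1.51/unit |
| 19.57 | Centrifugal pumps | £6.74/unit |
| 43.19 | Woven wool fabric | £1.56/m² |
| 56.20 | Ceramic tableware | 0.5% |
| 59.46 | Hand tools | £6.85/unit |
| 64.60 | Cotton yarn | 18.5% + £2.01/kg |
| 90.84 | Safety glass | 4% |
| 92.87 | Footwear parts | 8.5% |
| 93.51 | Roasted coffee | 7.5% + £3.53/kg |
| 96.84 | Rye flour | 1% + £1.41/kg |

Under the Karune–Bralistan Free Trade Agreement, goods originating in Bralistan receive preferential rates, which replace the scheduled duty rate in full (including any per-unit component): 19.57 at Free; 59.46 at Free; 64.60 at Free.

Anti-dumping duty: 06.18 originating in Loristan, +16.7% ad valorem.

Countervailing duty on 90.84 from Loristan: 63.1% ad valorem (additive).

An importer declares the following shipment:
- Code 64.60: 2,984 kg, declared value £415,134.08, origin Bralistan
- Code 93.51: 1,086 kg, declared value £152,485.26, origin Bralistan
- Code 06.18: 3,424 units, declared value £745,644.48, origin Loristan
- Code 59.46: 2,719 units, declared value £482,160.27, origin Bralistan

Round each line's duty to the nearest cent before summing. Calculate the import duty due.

Line 1 (64.60, Bralistan, 2,984 kg, £415,134.08):
Base rate for 64.60 is 18.5% + £2.01/kg.
Origin Bralistan qualifies under the Karune–Bralistan agreement and 64.60 is covered: preferential rate Free applies instead.
Duty = £415,134.08 × 0% = £0.00.
Line 2 (93.51, Bralistan, 1,086 kg, £152,485.26):
Base rate for 93.51 is 7.5% + £3.53/kg.
Origin Bralistan is the FTA partner but 93.51 is not on the preference list; base rate stands.
Duty = £152,485.26 × 7.5% + 1,086 × £3.53 = £15,269.97.
Line 3 (06.18, Loristan, 3,424 units, £745,644.48):
Base rate for 06.18 is £1.51/unit.
Additional duty on 06.18 from Loristan: +16.7% ad valorem. Applied ad valorem rate = 16.7%.
Duty = £745,644.48 × 16.7% + 3,424 × £1.51 = £129,692.87.
Line 4 (59.46, Bralistan, 2,719 units, £482,160.27):
Base rate for 59.46 is £6.85/unit.
Origin Bralistan qualifies under the Karune–Bralistan agreement and 59.46 is covered: preferential rate Free applies instead.
Duty = £482,160.27 × 0% = £0.00.
Total = £0.00 + £15,269.97 + £129,692.87 + £0.00 = £144,962.84.

£144,962.84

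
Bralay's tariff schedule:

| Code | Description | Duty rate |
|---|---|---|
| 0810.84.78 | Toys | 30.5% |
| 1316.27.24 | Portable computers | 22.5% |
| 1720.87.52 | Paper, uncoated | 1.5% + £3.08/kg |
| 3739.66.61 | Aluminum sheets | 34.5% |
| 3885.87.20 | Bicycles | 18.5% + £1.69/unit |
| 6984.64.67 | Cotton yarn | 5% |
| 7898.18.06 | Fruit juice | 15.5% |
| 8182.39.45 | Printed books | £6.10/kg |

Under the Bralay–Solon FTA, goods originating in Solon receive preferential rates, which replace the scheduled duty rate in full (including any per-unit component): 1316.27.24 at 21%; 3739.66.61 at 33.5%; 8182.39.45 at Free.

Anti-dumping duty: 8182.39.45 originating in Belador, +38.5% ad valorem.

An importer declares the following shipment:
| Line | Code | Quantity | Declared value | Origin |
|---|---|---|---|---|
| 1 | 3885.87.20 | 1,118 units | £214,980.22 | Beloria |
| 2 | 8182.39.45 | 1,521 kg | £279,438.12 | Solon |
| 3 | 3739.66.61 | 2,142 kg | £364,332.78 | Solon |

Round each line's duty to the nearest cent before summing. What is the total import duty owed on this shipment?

Line 1 (3885.87.20, Beloria, 1,118 units, £214,980.22):
Base rate for 3885.87.20 is 18.5% + £1.69/unit.
Duty = £214,980.22 × 18.5% + 1,118 × £1.69 = £41,660.76.
Line 2 (8182.39.45, Solon, 1,521 kg, £279,438.12):
Base rate for 8182.39.45 is £6.10/kg.
Origin Solon qualifies under the Bralay–Solon agreement and 8182.39.45 is covered: preferential rate Free applies instead.
The additional-duty order on 8182.39.45 targets Belador, not Solon; it does not apply.
Duty = £279,438.12 × 0% = £0.00.
Line 3 (3739.66.61, Solon, 2,142 kg, £364,332.78):
Base rate for 3739.66.61 is 34.5%.
Origin Solon qualifies under the Bralay–Solon agreement and 3739.66.61 is covered: preferential rate 33.5% applies instead.
Duty = £364,332.78 × 33.5% = £122,051.48.
Total = £41,660.76 + £0.00 + £122,051.48 = £163,712.24.

£163,712.24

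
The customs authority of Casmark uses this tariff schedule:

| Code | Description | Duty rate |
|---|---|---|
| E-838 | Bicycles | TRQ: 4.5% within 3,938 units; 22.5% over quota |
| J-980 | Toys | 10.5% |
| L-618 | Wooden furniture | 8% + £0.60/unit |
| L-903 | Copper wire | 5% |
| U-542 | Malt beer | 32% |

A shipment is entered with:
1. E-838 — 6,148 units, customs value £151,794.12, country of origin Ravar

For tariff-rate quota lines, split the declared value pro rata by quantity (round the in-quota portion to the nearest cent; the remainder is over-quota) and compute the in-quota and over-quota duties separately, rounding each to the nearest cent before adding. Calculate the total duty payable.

£16,652.41

Line 1 (E-838, Ravar, 6,148 units, £151,794.12):
Code E-838 is under a tariff-rate quota (threshold 3,938 units). In-quota: 3,938 units at 4.5%; over-quota: 2,210 units at 22.5%.
Pro-rata value split: in-quota = £151,794.12 × 3,938/6,148 = £97,229.22; over-quota = £151,794.12 − £97,229.22 = £54,564.90.
In-quota duty = £97,229.22 × 4.5% = £4,375.31. Over-quota duty = £54,564.90 × 22.5% = £12,277.10.
Line duty = £4,375.31 + £12,277.10 = £16,652.41.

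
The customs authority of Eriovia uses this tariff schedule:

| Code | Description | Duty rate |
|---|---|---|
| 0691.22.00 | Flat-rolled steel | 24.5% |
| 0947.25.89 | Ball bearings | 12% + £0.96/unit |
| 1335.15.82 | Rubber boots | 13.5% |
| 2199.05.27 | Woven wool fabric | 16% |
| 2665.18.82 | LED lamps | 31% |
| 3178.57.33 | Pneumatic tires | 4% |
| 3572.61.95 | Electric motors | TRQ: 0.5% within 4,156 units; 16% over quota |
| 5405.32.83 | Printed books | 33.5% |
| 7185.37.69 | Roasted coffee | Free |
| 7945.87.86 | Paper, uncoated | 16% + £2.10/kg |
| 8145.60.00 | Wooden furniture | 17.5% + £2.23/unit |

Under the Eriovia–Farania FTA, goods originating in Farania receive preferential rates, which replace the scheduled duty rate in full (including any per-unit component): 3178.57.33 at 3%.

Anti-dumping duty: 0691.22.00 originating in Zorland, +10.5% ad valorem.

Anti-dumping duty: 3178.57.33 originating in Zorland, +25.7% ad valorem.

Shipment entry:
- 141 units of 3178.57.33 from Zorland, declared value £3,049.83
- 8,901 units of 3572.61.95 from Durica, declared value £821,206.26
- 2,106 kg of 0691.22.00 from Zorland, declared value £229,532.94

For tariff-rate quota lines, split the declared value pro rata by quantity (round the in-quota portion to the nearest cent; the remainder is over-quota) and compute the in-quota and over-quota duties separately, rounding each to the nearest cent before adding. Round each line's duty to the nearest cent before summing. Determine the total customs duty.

Line 1 (3178.57.33, Zorland, 141 units, £3,049.83):
Base rate for 3178.57.33 is 4%.
3178.57.33 has an FTA preferential rate, but origin Zorland is not Farania; base rate stands.
Additional duty on 3178.57.33 from Zorland: +25.7%. Applied ad valorem rate: 4% + 25.7% = 29.7%.
Duty = £3,049.83 × 29.7% = £905.80.
Line 2 (3572.61.95, Durica, 8,901 units, £821,206.26):
Code 3572.61.95 is under a tariff-rate quota (threshold 4,156 units). In-quota: 4,156 units at 0.5%; over-quota: 4,745 units at 16%.
Pro-rata value split: in-quota = £821,206.26 × 4,156/8,901 = £383,432.56; over-quota = £821,206.26 − £383,432.56 = £437,773.70.
In-quota duty = £383,432.56 × 0.5% = £1,917.16. Over-quota duty = £437,773.70 × 16% = £70,043.79.
Line duty = £1,917.16 + £70,043.79 = £71,960.95.
Line 3 (0691.22.00, Zorland, 2,106 kg, £229,532.94):
Base rate for 0691.22.00 is 24.5%.
Additional duty on 0691.22.00 from Zorland: +10.5%. Applied ad valorem rate: 24.5% + 10.5% = 35%.
Duty = £229,532.94 × 35% = £80,336.53.
Total = £905.80 + £71,960.95 + £80,336.53 = £153,203.28.

£153,203.28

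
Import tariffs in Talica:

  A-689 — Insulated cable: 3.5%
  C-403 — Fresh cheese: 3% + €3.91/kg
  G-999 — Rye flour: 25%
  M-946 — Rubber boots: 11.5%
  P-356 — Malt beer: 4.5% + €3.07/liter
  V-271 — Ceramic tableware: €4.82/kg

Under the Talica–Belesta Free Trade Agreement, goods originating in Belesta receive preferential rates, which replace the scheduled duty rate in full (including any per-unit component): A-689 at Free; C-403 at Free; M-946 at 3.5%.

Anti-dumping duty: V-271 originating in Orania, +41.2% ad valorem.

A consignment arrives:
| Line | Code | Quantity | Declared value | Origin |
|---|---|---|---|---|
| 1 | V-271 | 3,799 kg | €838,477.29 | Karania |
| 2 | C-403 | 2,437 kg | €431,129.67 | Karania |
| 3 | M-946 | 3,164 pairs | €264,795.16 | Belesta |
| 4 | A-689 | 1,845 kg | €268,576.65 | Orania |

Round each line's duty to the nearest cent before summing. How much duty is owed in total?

€59,441.75

Line 1 (V-271, Karania, 3,799 kg, €838,477.29):
Base rate for V-271 is €4.82/kg.
The additional-duty order on V-271 targets Orania, not Karania; it does not apply.
Duty = 3,799 × €4.82 = €18,311.18.
Line 2 (C-403, Karania, 2,437 kg, €431,129.67):
Base rate for C-403 is 3% + €3.91/kg.
C-403 has an FTA preferential rate, but origin Karania is not Belesta; base rate stands.
Duty = €431,129.67 × 3% + 2,437 × €3.91 = €22,462.56.
Line 3 (M-946, Belesta, 3,164 pairs, €264,795.16):
Base rate for M-946 is 11.5%.
Origin Belesta qualifies under the Talica–Belesta agreement and M-946 is covered: preferential rate 3.5% applies instead.
Duty = €264,795.16 × 3.5% = €9,267.83.
Line 4 (A-689, Orania, 1,845 kg, €268,576.65):
Base rate for A-689 is 3.5%.
A-689 has an FTA preferential rate, but origin Orania is not Belesta; base rate stands.
Duty = €268,576.65 × 3.5% = €9,400.18.
Total = €18,311.18 + €22,462.56 + €9,267.83 + €9,400.18 = €59,441.75.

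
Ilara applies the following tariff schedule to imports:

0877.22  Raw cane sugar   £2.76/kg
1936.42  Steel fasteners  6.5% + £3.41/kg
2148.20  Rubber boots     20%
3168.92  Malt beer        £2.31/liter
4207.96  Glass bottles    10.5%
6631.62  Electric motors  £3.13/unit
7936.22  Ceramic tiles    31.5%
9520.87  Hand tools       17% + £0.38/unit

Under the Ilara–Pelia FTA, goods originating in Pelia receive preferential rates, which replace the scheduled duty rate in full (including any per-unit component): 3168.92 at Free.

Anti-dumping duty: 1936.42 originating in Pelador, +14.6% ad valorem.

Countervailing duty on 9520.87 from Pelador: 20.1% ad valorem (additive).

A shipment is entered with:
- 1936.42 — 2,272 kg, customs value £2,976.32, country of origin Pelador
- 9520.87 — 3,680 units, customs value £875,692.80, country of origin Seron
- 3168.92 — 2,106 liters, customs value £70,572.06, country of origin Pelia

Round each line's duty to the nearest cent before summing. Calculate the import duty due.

Line 1 (1936.42, Pelador, 2,272 kg, £2,976.32):
Base rate for 1936.42 is 6.5% + £3.41/kg.
Additional duty on 1936.42 from Pelador: +14.6%. Applied ad valorem rate: 6.5% + 14.6% = 21.1%.
Duty = £2,976.32 × 21.1% + 2,272 × £3.41 = £8,375.52.
Line 2 (9520.87, Seron, 3,680 units, £875,692.80):
Base rate for 9520.87 is 17% + £0.38/unit.
The additional-duty order on 9520.87 targets Pelador, not Seron; it does not apply.
Duty = £875,692.80 × 17% + 3,680 × £0.38 = £150,266.18.
Line 3 (3168.92, Pelia, 2,106 liters, £70,572.06):
Base rate for 3168.92 is £2.31/liter.
Origin Pelia qualifies under the Ilara–Pelia agreement and 3168.92 is covered: preferential rate Free applies instead.
Duty = £70,572.06 × 0% = £0.00.
Total = £8,375.52 + £150,266.18 + £0.00 = £158,641.70.

£158,641.70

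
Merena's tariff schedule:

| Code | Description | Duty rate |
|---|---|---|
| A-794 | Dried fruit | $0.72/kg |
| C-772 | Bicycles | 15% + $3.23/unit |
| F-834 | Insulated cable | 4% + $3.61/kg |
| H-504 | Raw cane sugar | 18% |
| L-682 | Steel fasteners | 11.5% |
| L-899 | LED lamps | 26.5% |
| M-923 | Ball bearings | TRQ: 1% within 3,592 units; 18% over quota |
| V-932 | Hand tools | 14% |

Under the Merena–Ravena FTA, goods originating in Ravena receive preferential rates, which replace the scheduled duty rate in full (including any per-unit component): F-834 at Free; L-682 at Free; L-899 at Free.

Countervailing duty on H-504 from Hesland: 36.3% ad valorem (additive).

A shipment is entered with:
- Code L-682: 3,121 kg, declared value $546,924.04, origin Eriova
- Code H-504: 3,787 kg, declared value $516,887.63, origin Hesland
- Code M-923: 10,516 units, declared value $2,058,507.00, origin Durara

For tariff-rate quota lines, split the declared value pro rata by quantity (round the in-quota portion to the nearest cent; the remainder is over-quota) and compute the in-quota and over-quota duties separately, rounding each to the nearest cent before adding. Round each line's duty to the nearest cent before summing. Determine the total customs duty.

$594,564.72

Line 1 (L-682, Eriova, 3,121 kg, $546,924.04):
Base rate for L-682 is 11.5%.
L-682 has an FTA preferential rate, but origin Eriova is not Ravena; base rate stands.
Duty = $546,924.04 × 11.5% = $62,896.26.
Line 2 (H-504, Hesland, 3,787 kg, $516,887.63):
Base rate for H-504 is 18%.
Additional duty on H-504 from Hesland: +36.3%. Applied ad valorem rate: 18% + 36.3% = 54.3%.
Duty = $516,887.63 × 54.3% = $280,669.98.
Line 3 (M-923, Durara, 10,516 units, $2,058,507.00):
Code M-923 is under a tariff-rate quota (threshold 3,592 units). In-quota: 3,592 units at 1%; over-quota: 6,924 units at 18%.
Pro-rata value split: in-quota = $2,058,507.00 × 3,592/10,516 = $703,134.00; over-quota = $2,058,507.00 − $703,134.00 = $1,355,373.00.
In-quota duty = $703,134.00 × 1% = $7,031.34. Over-quota duty = $1,355,373.00 × 18% = $243,967.14.
Line duty = $7,031.34 + $243,967.14 = $250,998.48.
Total = $62,896.26 + $280,669.98 + $250,998.48 = $594,564.72.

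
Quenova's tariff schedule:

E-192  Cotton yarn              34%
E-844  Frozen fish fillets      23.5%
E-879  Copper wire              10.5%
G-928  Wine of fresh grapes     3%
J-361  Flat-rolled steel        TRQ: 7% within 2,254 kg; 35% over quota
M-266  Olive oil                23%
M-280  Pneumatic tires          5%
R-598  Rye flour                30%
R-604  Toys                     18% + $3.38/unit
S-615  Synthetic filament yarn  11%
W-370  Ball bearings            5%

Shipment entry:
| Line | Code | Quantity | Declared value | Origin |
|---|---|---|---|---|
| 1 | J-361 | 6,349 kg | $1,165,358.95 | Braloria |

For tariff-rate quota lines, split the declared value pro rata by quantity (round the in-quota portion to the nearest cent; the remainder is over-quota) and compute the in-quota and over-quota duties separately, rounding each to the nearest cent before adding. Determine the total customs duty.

Line 1 (J-361, Braloria, 6,349 kg, $1,165,358.95):
Code J-361 is under a tariff-rate quota (threshold 2,254 kg). In-quota: 2,254 kg at 7%; over-quota: 4,095 kg at 35%.
Pro-rata value split: in-quota = $1,165,358.95 × 2,254/6,349 = $413,721.70; over-quota = $1,165,358.95 − $413,721.70 = $751,637.25.
In-quota duty = $413,721.70 × 7% = $28,960.52. Over-quota duty = $751,637.25 × 35% = $263,073.04.
Line duty = $28,960.52 + $263,073.04 = $292,033.56.

$292,033.56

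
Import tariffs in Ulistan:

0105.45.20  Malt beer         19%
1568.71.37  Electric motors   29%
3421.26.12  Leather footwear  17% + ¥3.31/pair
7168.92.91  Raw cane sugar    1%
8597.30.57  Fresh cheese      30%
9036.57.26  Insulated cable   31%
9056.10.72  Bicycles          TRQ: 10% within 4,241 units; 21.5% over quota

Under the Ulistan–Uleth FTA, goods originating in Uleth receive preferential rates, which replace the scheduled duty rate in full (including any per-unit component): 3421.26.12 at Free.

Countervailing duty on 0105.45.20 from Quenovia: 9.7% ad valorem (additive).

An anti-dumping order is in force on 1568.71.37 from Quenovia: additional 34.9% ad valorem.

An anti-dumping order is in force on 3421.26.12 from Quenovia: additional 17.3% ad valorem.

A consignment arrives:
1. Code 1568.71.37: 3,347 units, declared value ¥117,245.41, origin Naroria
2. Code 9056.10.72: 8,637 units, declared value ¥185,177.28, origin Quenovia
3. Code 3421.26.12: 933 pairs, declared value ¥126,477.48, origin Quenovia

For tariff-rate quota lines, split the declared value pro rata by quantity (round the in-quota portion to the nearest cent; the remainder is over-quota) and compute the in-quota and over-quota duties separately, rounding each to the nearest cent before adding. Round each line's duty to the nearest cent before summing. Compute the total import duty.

Line 1 (1568.71.37, Naroria, 3,347 units, ¥117,245.41):
Base rate for 1568.71.37 is 29%.
The additional-duty order on 1568.71.37 targets Quenovia, not Naroria; it does not apply.
Duty = ¥117,245.41 × 29% = ¥34,001.17.
Line 2 (9056.10.72, Quenovia, 8,637 units, ¥185,177.28):
Code 9056.10.72 is under a tariff-rate quota (threshold 4,241 units). In-quota: 4,241 units at 10%; over-quota: 4,396 units at 21.5%.
Pro-rata value split: in-quota = ¥185,177.28 × 4,241/8,637 = ¥90,927.04; over-quota = ¥185,177.28 − ¥90,927.04 = ¥94,250.24.
In-quota duty = ¥90,927.04 × 10% = ¥9,092.70. Over-quota duty = ¥94,250.24 × 21.5% = ¥20,263.80.
Line duty = ¥9,092.70 + ¥20,263.80 = ¥29,356.50.
Line 3 (3421.26.12, Quenovia, 933 pairs, ¥126,477.48):
Base rate for 3421.26.12 is 17% + ¥3.31/pair.
3421.26.12 has an FTA preferential rate, but origin Quenovia is not Uleth; base rate stands.
Additional duty on 3421.26.12 from Quenovia: +17.3%. Applied ad valorem rate: 17% + 17.3% = 34.3%.
Duty = ¥126,477.48 × 34.3% + 933 × ¥3.31 = ¥46,470.01.
Total = ¥34,001.17 + ¥29,356.50 + ¥46,470.01 = ¥109,827.68.

¥109,827.68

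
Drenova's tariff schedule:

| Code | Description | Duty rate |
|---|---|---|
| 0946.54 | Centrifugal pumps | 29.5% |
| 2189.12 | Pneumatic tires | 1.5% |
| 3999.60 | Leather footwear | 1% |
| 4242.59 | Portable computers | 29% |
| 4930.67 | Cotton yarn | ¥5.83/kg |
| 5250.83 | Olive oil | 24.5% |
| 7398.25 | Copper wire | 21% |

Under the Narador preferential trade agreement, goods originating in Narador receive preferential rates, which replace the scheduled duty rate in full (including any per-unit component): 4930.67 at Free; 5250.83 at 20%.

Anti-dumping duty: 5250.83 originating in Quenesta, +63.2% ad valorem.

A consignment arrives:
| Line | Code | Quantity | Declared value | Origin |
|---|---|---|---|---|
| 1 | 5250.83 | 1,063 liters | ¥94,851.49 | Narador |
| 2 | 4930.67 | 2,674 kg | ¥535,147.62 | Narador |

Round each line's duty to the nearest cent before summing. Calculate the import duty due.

Line 1 (5250.83, Narador, 1,063 liters, ¥94,851.49):
Base rate for 5250.83 is 24.5%.
Origin Narador qualifies under the Drenova–Narador agreement and 5250.83 is covered: preferential rate 20% applies instead.
The additional-duty order on 5250.83 targets Quenesta, not Narador; it does not apply.
Duty = ¥94,851.49 × 20% = ¥18,970.30.
Line 2 (4930.67, Narador, 2,674 kg, ¥535,147.62):
Base rate for 4930.67 is ¥5.83/kg.
Origin Narador qualifies under the Drenova–Narador agreement and 4930.67 is covered: preferential rate Free applies instead.
Duty = ¥535,147.62 × 0% = ¥0.00.
Total = ¥18,970.30 + ¥0.00 = ¥18,970.30.

¥18,970.30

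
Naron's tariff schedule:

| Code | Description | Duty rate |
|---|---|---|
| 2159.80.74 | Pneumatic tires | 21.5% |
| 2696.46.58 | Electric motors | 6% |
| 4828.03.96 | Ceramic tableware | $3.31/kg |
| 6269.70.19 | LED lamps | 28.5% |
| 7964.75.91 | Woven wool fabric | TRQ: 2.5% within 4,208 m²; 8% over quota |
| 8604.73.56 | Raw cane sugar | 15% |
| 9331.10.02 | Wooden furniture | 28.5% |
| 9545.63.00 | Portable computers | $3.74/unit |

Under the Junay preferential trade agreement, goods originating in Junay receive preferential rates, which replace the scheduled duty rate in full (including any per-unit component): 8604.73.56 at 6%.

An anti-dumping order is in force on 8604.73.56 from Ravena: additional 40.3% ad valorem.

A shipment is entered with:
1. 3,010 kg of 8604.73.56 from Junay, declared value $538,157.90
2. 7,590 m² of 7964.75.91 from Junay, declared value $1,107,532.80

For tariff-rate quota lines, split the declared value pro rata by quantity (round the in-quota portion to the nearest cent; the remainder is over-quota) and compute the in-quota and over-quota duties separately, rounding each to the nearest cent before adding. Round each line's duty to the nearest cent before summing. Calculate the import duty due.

Line 1 (8604.73.56, Junay, 3,010 kg, $538,157.90):
Base rate for 8604.73.56 is 15%.
Origin Junay qualifies under the Naron–Junay agreement and 8604.73.56 is covered: preferential rate 6% applies instead.
The additional-duty order on 8604.73.56 targets Ravena, not Junay; it does not apply.
Duty = $538,157.90 × 6% = $32,289.47.
Line 2 (7964.75.91, Junay, 7,590 m², $1,107,532.80):
Code 7964.75.91 is under a tariff-rate quota (threshold 4,208 m²). In-quota: 4,208 m² at 2.5%; over-quota: 3,382 m² at 8%.
Pro-rata value split: in-quota = $1,107,532.80 × 4,208/7,590 = $614,031.36; over-quota = $1,107,532.80 − $614,031.36 = $493,501.44.
In-quota duty = $614,031.36 × 2.5% = $15,350.78. Over-quota duty = $493,501.44 × 8% = $39,480.12.
Line duty = $15,350.78 + $39,480.12 = $54,830.90.
Total = $32,289.47 + $54,830.90 = $87,120.37.

$87,120.37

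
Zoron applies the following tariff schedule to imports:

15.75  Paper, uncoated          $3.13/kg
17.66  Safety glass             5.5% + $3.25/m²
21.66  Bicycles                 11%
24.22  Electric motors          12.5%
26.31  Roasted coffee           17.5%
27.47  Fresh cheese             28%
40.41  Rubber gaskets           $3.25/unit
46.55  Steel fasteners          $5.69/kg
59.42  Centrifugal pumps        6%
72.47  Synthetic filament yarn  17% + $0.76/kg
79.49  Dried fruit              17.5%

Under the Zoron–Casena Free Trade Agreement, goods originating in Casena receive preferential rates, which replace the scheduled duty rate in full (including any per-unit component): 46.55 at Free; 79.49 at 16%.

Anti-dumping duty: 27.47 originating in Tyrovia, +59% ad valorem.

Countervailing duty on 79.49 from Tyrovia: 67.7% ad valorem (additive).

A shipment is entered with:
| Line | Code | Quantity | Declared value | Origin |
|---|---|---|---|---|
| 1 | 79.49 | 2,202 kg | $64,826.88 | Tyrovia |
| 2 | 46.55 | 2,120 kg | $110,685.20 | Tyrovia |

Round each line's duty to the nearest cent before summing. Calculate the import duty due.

$67,295.30

Line 1 (79.49, Tyrovia, 2,202 kg, $64,826.88):
Base rate for 79.49 is 17.5%.
79.49 has an FTA preferential rate, but origin Tyrovia is not Casena; base rate stands.
Additional duty on 79.49 from Tyrovia: +67.7%. Applied ad valorem rate: 17.5% + 67.7% = 85.2%.
Duty = $64,826.88 × 85.2% = $55,232.50.
Line 2 (46.55, Tyrovia, 2,120 kg, $110,685.20):
Base rate for 46.55 is $5.69/kg.
46.55 has an FTA preferential rate, but origin Tyrovia is not Casena; base rate stands.
Duty = 2,120 × $5.69 = $12,062.80.
Total = $55,232.50 + $12,062.80 = $67,295.30.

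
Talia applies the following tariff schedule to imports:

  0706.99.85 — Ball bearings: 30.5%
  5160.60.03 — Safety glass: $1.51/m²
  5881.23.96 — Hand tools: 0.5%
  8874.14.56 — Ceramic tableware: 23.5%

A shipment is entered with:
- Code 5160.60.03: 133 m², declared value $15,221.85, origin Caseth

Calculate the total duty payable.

Line 1 (5160.60.03, Caseth, 133 m², $15,221.85):
Base rate for 5160.60.03 is $1.51/m².
Duty = 133 × $1.51 = $200.83.

$200.83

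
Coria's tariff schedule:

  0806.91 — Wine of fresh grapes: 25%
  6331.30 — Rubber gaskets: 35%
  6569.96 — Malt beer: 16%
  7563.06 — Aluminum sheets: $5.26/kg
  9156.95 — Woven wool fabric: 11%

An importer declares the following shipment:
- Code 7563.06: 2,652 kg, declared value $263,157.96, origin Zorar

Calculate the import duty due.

$13,949.52

Line 1 (7563.06, Zorar, 2,652 kg, $263,157.96):
Base rate for 7563.06 is $5.26/kg.
Duty = 2,652 × $5.26 = $13,949.52.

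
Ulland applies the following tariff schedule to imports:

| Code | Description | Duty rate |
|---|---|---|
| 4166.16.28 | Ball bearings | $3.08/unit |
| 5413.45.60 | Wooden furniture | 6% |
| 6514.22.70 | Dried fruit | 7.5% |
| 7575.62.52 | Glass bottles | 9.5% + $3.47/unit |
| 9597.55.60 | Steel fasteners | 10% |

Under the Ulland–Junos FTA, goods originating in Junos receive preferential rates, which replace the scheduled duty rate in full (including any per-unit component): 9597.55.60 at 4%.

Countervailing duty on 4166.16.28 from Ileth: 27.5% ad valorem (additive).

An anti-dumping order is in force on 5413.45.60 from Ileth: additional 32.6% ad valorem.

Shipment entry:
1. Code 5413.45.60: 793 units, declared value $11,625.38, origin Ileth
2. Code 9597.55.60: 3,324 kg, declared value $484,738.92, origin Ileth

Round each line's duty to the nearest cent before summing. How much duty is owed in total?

Line 1 (5413.45.60, Ileth, 793 units, $11,625.38):
Base rate for 5413.45.60 is 6%.
Additional duty on 5413.45.60 from Ileth: +32.6%. Applied ad valorem rate: 6% + 32.6% = 38.6%.
Duty = $11,625.38 × 38.6% = $4,487.40.
Line 2 (9597.55.60, Ileth, 3,324 kg, $484,738.92):
Base rate for 9597.55.60 is 10%.
9597.55.60 has an FTA preferential rate, but origin Ileth is not Junos; base rate stands.
Duty = $484,738.92 × 10% = $48,473.89.
Total = $4,487.40 + $48,473.89 = $52,961.29.

$52,961.29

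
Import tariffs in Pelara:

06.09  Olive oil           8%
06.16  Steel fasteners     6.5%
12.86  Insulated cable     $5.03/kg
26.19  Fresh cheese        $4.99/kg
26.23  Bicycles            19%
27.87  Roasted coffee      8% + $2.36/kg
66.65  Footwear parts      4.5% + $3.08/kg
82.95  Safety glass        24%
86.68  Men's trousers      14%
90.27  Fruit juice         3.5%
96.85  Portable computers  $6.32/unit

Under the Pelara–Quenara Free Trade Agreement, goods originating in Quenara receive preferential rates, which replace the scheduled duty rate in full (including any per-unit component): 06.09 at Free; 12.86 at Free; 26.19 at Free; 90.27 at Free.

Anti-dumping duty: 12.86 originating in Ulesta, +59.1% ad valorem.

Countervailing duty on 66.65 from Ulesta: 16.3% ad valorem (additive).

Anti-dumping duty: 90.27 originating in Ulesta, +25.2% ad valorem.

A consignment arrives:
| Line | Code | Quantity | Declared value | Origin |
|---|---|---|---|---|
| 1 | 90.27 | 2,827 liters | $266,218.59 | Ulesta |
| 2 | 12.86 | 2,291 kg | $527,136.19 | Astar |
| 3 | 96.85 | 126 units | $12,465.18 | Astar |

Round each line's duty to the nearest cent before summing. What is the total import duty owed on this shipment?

Line 1 (90.27, Ulesta, 2,827 liters, $266,218.59):
Base rate for 90.27 is 3.5%.
90.27 has an FTA preferential rate, but origin Ulesta is not Quenara; base rate stands.
Additional duty on 90.27 from Ulesta: +25.2%. Applied ad valorem rate: 3.5% + 25.2% = 28.7%.
Duty = $266,218.59 × 28.7% = $76,404.74.
Line 2 (12.86, Astar, 2,291 kg, $527,136.19):
Base rate for 12.86 is $5.03/kg.
12.86 has an FTA preferential rate, but origin Astar is not Quenara; base rate stands.
The additional-duty order on 12.86 targets Ulesta, not Astar; it does not apply.
Duty = 2,291 × $5.03 = $11,523.73.
Line 3 (96.85, Astar, 126 units, $12,465.18):
Base rate for 96.85 is $6.32/unit.
Duty = 126 × $6.32 = $796.32.
Total = $76,404.74 + $11,523.73 + $796.32 = $88,724.79.

$88,724.79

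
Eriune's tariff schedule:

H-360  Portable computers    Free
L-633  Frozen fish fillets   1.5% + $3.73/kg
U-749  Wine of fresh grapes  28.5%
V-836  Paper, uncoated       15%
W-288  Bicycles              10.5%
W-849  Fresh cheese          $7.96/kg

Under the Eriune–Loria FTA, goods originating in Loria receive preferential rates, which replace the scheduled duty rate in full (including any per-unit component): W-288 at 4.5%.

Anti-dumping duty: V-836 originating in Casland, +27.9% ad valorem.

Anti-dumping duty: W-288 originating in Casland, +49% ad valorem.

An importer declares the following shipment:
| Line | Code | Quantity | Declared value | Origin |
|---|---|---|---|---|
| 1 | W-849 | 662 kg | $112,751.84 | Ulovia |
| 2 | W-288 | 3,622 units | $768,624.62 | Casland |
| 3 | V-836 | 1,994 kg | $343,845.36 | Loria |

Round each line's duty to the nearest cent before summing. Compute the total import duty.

Line 1 (W-849, Ulovia, 662 kg, $112,751.84):
Base rate for W-849 is $7.96/kg.
Duty = 662 × $7.96 = $5,269.52.
Line 2 (W-288, Casland, 3,622 units, $768,624.62):
Base rate for W-288 is 10.5%.
W-288 has an FTA preferential rate, but origin Casland is not Loria; base rate stands.
Additional duty on W-288 from Casland: +49%. Applied ad valorem rate: 10.5% + 49% = 59.5%.
Duty = $768,624.62 × 59.5% = $457,331.65.
Line 3 (V-836, Loria, 1,994 kg, $343,845.36):
Base rate for V-836 is 15%.
Origin Loria is the FTA partner but V-836 is not on the preference list; base rate stands.
The additional-duty order on V-836 targets Casland, not Loria; it does not apply.
Duty = $343,845.36 × 15% = $51,576.80.
Total = $5,269.52 + $457,331.65 + $51,576.80 = $514,177.97.

$514,177.97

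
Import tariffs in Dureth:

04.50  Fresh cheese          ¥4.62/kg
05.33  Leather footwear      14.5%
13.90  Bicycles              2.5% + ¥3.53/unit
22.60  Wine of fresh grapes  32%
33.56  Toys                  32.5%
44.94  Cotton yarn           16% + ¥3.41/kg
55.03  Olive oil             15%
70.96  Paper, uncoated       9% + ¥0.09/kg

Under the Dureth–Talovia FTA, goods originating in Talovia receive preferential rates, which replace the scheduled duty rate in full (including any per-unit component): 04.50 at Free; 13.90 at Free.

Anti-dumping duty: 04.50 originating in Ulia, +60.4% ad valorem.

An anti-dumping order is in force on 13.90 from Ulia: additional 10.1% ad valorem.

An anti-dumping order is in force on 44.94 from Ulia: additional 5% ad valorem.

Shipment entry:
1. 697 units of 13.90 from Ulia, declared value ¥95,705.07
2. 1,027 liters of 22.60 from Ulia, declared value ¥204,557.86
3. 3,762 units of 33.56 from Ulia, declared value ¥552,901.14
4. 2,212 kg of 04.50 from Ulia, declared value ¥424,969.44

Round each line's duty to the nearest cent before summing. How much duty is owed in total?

Line 1 (13.90, Ulia, 697 units, ¥95,705.07):
Base rate for 13.90 is 2.5% + ¥3.53/unit.
13.90 has an FTA preferential rate, but origin Ulia is not Talovia; base rate stands.
Additional duty on 13.90 from Ulia: +10.1%. Applied ad valorem rate: 2.5% + 10.1% = 12.6%.
Duty = ¥95,705.07 × 12.6% + 697 × ¥3.53 = ¥14,519.25.
Line 2 (22.60, Ulia, 1,027 liters, ¥204,557.86):
Base rate for 22.60 is 32%.
Duty = ¥204,557.86 × 32% = ¥65,458.52.
Line 3 (33.56, Ulia, 3,762 units, ¥552,901.14):
Base rate for 33.56 is 32.5%.
Duty = ¥552,901.14 × 32.5% = ¥179,692.87.
Line 4 (04.50, Ulia, 2,212 kg, ¥424,969.44):
Base rate for 04.50 is ¥4.62/kg.
04.50 has an FTA preferential rate, but origin Ulia is not Talovia; base rate stands.
Additional duty on 04.50 from Ulia: +60.4% ad valorem. Applied ad valorem rate = 60.4%.
Duty = ¥424,969.44 × 60.4% + 2,212 × ¥4.62 = ¥266,900.98.
Total = ¥14,519.25 + ¥65,458.52 + ¥179,692.87 + ¥266,900.98 = ¥526,571.62.

¥526,571.62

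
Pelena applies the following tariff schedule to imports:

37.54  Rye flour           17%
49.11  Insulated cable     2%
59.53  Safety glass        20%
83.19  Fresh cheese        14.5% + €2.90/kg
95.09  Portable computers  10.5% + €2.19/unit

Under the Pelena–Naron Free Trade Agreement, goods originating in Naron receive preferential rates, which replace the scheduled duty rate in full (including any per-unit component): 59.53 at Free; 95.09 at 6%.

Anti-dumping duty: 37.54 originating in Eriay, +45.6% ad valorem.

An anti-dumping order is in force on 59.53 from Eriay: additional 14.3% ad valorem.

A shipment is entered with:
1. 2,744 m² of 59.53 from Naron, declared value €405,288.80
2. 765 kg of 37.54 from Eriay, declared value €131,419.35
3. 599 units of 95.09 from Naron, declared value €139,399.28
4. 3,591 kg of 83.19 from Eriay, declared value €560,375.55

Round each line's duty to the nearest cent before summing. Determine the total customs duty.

€182,300.82

Line 1 (59.53, Naron, 2,744 m², €405,288.80):
Base rate for 59.53 is 20%.
Origin Naron qualifies under the Pelena–Naron agreement and 59.53 is covered: preferential rate Free applies instead.
The additional-duty order on 59.53 targets Eriay, not Naron; it does not apply.
Duty = €405,288.80 × 0% = €0.00.
Line 2 (37.54, Eriay, 765 kg, €131,419.35):
Base rate for 37.54 is 17%.
Additional duty on 37.54 from Eriay: +45.6%. Applied ad valorem rate: 17% + 45.6% = 62.6%.
Duty = €131,419.35 × 62.6% = €82,268.51.
Line 3 (95.09, Naron, 599 units, €139,399.28):
Base rate for 95.09 is 10.5% + €2.19/unit.
Origin Naron qualifies under the Pelena–Naron agreement and 95.09 is covered: preferential rate 6% applies instead.
Duty = €139,399.28 × 6% = €8,363.96.
Line 4 (83.19, Eriay, 3,591 kg, €560,375.55):
Base rate for 83.19 is 14.5% + €2.90/kg.
Duty = €560,375.55 × 14.5% + 3,591 × €2.90 = €91,668.35.
Total = €0.00 + €82,268.51 + €8,363.96 + €91,668.35 = €182,300.82.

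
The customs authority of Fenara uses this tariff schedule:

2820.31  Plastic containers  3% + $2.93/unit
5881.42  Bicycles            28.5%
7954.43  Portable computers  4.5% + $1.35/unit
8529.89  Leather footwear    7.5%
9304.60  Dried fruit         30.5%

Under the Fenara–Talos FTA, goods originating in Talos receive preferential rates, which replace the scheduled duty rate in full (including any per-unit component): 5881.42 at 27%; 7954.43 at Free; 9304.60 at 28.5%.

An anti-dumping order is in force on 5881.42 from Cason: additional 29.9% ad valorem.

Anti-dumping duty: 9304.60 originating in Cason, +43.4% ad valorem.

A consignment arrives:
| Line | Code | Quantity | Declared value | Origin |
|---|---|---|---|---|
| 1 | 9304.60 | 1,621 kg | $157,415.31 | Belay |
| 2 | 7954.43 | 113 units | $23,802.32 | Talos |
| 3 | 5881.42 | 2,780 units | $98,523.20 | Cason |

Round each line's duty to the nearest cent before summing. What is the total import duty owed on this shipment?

Line 1 (9304.60, Belay, 1,621 kg, $157,415.31):
Base rate for 9304.60 is 30.5%.
9304.60 has an FTA preferential rate, but origin Belay is not Talos; base rate stands.
The additional-duty order on 9304.60 targets Cason, not Belay; it does not apply.
Duty = $157,415.31 × 30.5% = $48,011.67.
Line 2 (7954.43, Talos, 113 units, $23,802.32):
Base rate for 7954.43 is 4.5% + $1.35/unit.
Origin Talos qualifies under the Fenara–Talos agreement and 7954.43 is covered: preferential rate Free applies instead.
Duty = $23,802.32 × 0% = $0.00.
Line 3 (5881.42, Cason, 2,780 units, $98,523.20):
Base rate for 5881.42 is 28.5%.
5881.42 has an FTA preferential rate, but origin Cason is not Talos; base rate stands.
Additional duty on 5881.42 from Cason: +29.9%. Applied ad valorem rate: 28.5% + 29.9% = 58.4%.
Duty = $98,523.20 × 58.4% = $57,537.55.
Total = $48,011.67 + $0.00 + $57,537.55 = $105,549.22.

$105,549.22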